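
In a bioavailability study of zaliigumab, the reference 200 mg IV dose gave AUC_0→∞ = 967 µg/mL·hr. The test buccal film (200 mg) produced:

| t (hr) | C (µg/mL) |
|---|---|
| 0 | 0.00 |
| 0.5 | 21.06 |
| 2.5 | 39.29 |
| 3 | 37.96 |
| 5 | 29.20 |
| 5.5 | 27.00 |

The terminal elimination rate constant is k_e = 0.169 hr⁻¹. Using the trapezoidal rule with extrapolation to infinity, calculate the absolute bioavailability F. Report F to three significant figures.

Trapezoidal AUC_0→5.5 (buccal film):
  [0→0.5]: (0.00+21.06)/2 × 0.5 = 5.265
  [0.5→2.5]: (21.06+39.29)/2 × 2 = 60.35
  [2.5→3]: (39.29+37.96)/2 × 0.5 = 19.3125
  [3→5]: (37.96+29.20)/2 × 2 = 67.16
  [5→5.5]: (29.20+27.00)/2 × 0.5 = 14.05
  Sum = 166.1375 µg/mL·hr
Tail: C_last/k_e = 27.00/0.169 = 159.763
AUC_0→∞ (buccal film) = 166.1375 + 159.763 = 325.9005 µg/mL·hr
F = (AUC_ev/D_ev)/(AUC_iv/D_iv) = (325.9005/200)/(967/200) = 1.6295025/4.835 = 0.3370

F = 0.337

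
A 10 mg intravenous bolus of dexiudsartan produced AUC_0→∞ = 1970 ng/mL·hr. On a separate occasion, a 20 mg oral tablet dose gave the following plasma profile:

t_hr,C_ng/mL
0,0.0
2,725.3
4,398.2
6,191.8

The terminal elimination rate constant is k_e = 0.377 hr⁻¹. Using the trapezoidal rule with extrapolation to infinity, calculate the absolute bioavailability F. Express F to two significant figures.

Trapezoidal AUC_0→6 (oral tablet):
  [0→2]: (0.0+725.3)/2 × 2 = 725.3
  [2→4]: (725.3+398.2)/2 × 2 = 1123.5
  [4→6]: (398.2+191.8)/2 × 2 = 590.0
  Sum = 2438.8 ng/mL·hr
Tail: C_last/k_e = 191.8/0.377 = 508.753
AUC_0→∞ (oral tablet) = 2438.8 + 508.753 = 2947.553 ng/mL·hr
F = (AUC_ev/D_ev)/(AUC_iv/D_iv) = (2947.553/20)/(1970/10) = 147.37765/197 = 0.7481

F = 0.75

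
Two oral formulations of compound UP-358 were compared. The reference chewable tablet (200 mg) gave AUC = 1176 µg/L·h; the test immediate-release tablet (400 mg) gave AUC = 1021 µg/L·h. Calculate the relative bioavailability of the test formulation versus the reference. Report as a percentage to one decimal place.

F_rel = (AUC_test/D_test) / (AUC_ref/D_ref)
      = (1021/400) / (1176/200)
      = 2.5525 / 5.88 = 0.4341 = 43.41%

F_rel = 43.4%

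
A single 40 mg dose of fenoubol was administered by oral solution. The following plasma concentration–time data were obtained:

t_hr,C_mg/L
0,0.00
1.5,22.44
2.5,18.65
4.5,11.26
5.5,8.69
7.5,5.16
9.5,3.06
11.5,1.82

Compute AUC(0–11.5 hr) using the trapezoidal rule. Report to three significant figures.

Trapezoidal AUC_0→11.5:
  [0→1.5]: (0.00+22.44)/2 × 1.5 = 16.83
  [1.5→2.5]: (22.44+18.65)/2 × 1 = 20.545
  [2.5→4.5]: (18.65+11.26)/2 × 2 = 29.91
  [4.5→5.5]: (11.26+8.69)/2 × 1 = 9.975
  [5.5→7.5]: (8.69+5.16)/2 × 2 = 13.85
  [7.5→9.5]: (5.16+3.06)/2 × 2 = 8.22
  [9.5→11.5]: (3.06+1.82)/2 × 2 = 4.88
  Sum = 104.21 mg/L·hr

AUC = 104 mg/L·hr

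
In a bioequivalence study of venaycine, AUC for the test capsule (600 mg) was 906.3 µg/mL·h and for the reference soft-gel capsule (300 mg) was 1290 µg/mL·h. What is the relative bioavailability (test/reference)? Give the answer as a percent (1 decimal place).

F_rel = (AUC_test/D_test) / (AUC_ref/D_ref)
      = (906.3/600) / (1290/300)
      = 1.5105 / 4.3 = 0.3513 = 35.13%

F_rel = 35.1%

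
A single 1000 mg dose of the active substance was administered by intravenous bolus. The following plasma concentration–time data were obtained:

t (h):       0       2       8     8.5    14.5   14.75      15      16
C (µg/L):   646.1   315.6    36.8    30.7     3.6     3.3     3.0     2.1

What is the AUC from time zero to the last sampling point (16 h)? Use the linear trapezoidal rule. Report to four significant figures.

AUC = 2143 µg/L·h

Trapezoidal AUC_0→16:
  [0→2]: (646.1+315.6)/2 × 2 = 961.7
  [2→8]: (315.6+36.8)/2 × 6 = 1057.2
  [8→8.5]: (36.8+30.7)/2 × 0.5 = 16.875
  [8.5→14.5]: (30.7+3.6)/2 × 6 = 102.9
  [14.5→14.75]: (3.6+3.3)/2 × 0.25 = 0.8625
  [14.75→15]: (3.3+3.0)/2 × 0.25 = 0.7875
  [15→16]: (3.0+2.1)/2 × 1 = 2.55
  Sum = 2142.875 µg/L·h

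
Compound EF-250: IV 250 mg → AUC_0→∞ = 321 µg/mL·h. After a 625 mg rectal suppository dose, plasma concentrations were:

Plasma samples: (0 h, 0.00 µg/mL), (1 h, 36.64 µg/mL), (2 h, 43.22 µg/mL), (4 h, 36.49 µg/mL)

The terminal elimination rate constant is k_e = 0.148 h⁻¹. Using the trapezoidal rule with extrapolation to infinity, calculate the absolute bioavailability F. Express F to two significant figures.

Trapezoidal AUC_0→4 (rectal suppository):
  [0→1]: (0.00+36.64)/2 × 1 = 18.32
  [1→2]: (36.64+43.22)/2 × 1 = 39.93
  [2→4]: (43.22+36.49)/2 × 2 = 79.71
  Sum = 137.96 µg/mL·h
Tail: C_last/k_e = 36.49/0.148 = 246.554
AUC_0→∞ (rectal suppository) = 137.96 + 246.554 = 384.514 µg/mL·h
F = (AUC_ev/D_ev)/(AUC_iv/D_iv) = (384.514/625)/(321/250) = 0.6152224/1.284 = 0.4791

F = 0.48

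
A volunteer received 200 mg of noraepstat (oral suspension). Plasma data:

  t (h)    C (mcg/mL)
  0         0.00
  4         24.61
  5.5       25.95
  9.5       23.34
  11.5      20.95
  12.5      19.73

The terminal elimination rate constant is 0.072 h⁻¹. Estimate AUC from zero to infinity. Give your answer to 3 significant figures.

AUC = 524 mcg/mL·h

Trapezoidal AUC_0→12.5:
  [0→4]: (0.00+24.61)/2 × 4 = 49.22
  [4→5.5]: (24.61+25.95)/2 × 1.5 = 37.92
  [5.5→9.5]: (25.95+23.34)/2 × 4 = 98.58
  [9.5→11.5]: (23.34+20.95)/2 × 2 = 44.29
  [11.5→12.5]: (20.95+19.73)/2 × 1 = 20.34
  Sum = 250.35 mcg/mL·h
Extrapolated tail: C_last / k_e = 19.73 / 0.072 = 274.028
AUC_0→∞ = 250.35 + 274.028 = 524.378 mcg/mL·h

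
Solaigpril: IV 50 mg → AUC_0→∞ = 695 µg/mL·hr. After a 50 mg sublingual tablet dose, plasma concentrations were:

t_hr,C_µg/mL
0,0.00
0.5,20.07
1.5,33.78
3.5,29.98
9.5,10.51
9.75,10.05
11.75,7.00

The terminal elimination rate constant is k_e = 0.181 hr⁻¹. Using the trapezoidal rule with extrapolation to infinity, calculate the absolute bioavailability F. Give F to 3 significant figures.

F = 0.396

Trapezoidal AUC_0→11.75 (sublingual tablet):
  [0→0.5]: (0.00+20.07)/2 × 0.5 = 5.0175
  [0.5→1.5]: (20.07+33.78)/2 × 1 = 26.925
  [1.5→3.5]: (33.78+29.98)/2 × 2 = 63.76
  [3.5→9.5]: (29.98+10.51)/2 × 6 = 121.47
  [9.5→9.75]: (10.51+10.05)/2 × 0.25 = 2.57
  [9.75→11.75]: (10.05+7.00)/2 × 2 = 17.05
  Sum = 236.7925 µg/mL·hr
Tail: C_last/k_e = 7.00/0.181 = 38.674
AUC_0→∞ (sublingual tablet) = 236.7925 + 38.674 = 275.4665 µg/mL·hr
F = (AUC_ev/D_ev)/(AUC_iv/D_iv) = (275.4665/50)/(695/50) = 5.50933/13.9 = 0.3964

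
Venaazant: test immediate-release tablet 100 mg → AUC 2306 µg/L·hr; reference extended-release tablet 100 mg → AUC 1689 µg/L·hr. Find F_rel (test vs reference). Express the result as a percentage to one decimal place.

F_rel = 136.5%

F_rel = (AUC_test/D_test) / (AUC_ref/D_ref)
      = (2306/100) / (1689/100)
      = 23.06 / 16.89 = 1.3653 = 136.53%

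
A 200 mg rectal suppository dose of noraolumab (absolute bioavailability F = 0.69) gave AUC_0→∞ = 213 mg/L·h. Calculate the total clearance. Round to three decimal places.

CL = 0.648 L/h

CL = F × Dose / AUC_0→∞
   = 0.69 × 200 / 213 = 0.647887 L/h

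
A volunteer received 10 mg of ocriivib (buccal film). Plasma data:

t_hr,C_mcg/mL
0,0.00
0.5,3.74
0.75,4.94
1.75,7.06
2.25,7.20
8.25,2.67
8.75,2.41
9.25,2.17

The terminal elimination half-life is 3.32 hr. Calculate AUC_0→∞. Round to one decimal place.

Trapezoidal AUC_0→9.25:
  [0→0.5]: (0.00+3.74)/2 × 0.5 = 0.935
  [0.5→0.75]: (3.74+4.94)/2 × 0.25 = 1.085
  [0.75→1.75]: (4.94+7.06)/2 × 1 = 6.0
  [1.75→2.25]: (7.06+7.20)/2 × 0.5 = 3.565
  [2.25→8.25]: (7.20+2.67)/2 × 6 = 29.61
  [8.25→8.75]: (2.67+2.41)/2 × 0.5 = 1.27
  [8.75→9.25]: (2.41+2.17)/2 × 0.5 = 1.145
  Sum = 43.61 mcg/mL·hr
k_e = ln2 / t½ = 0.693147 / 3.32 = 0.2088 hr^-1
Extrapolated tail: C_last / k_e = 2.17 / 0.2088 = 10.393
AUC_0→∞ = 43.61 + 10.393 = 54.003 mcg/mL·hr

AUC = 54.0 mcg/mL·hr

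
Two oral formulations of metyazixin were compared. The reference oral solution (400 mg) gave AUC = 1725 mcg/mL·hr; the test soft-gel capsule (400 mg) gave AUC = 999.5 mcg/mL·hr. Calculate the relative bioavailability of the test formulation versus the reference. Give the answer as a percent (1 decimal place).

F_rel = (AUC_test/D_test) / (AUC_ref/D_ref)
      = (999.5/400) / (1725/400)
      = 2.49875 / 4.3125 = 0.5794 = 57.94%

F_rel = 57.9%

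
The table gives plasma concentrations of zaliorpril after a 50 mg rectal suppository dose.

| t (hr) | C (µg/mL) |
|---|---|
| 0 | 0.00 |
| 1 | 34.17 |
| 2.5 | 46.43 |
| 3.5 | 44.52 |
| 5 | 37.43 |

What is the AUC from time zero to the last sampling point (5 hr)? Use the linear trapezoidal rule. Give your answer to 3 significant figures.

Trapezoidal AUC_0→5:
  [0→1]: (0.00+34.17)/2 × 1 = 17.085
  [1→2.5]: (34.17+46.43)/2 × 1.5 = 60.45
  [2.5→3.5]: (46.43+44.52)/2 × 1 = 45.475
  [3.5→5]: (44.52+37.43)/2 × 1.5 = 61.4625
  Sum = 184.4725 µg/mL·hr

AUC = 184 µg/mL·hr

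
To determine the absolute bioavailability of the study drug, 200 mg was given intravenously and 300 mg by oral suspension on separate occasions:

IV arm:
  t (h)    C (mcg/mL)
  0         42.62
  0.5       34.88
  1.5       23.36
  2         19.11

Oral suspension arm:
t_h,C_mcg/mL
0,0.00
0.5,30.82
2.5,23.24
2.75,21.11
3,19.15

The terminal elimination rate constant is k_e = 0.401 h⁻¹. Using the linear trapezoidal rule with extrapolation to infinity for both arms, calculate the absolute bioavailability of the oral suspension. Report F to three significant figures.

F = 0.750

Trapezoidal AUC_0→2 (IV):
  [0→0.5]: (42.62+34.88)/2 × 0.5 = 19.375
  [0.5→1.5]: (34.88+23.36)/2 × 1 = 29.12
  [1.5→2]: (23.36+19.11)/2 × 0.5 = 10.6175
  Sum = 59.1125 mcg/mL·h
IV tail: 19.11/0.401 = 47.656; AUC_iv,0→∞ = 59.1125 + 47.656 = 106.7685 mcg/mL·h
Trapezoidal AUC_0→3 (oral suspension):
  [0→0.5]: (0.00+30.82)/2 × 0.5 = 7.705
  [0.5→2.5]: (30.82+23.24)/2 × 2 = 54.06
  [2.5→2.75]: (23.24+21.11)/2 × 0.25 = 5.54375
  [2.75→3]: (21.11+19.15)/2 × 0.25 = 5.0325
  Sum = 72.34125 mcg/mL·h
oral suspension tail: 19.15/0.401 = 47.756; AUC_ev,0→∞ = 72.34125 + 47.756 = 120.09725 mcg/mL·h
F = (AUC_ev/D_ev)/(AUC_iv/D_iv) = (120.09725/300)/(106.7685/200) = 0.400324/0.5338425 = 0.7499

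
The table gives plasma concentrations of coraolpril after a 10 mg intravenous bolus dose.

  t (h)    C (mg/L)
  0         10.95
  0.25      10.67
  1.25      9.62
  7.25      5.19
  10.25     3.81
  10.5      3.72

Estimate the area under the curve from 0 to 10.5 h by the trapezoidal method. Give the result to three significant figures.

AUC = 71.7 mg/L·h

Trapezoidal AUC_0→10.5:
  [0→0.25]: (10.95+10.67)/2 × 0.25 = 2.7025
  [0.25→1.25]: (10.67+9.62)/2 × 1 = 10.145
  [1.25→7.25]: (9.62+5.19)/2 × 6 = 44.43
  [7.25→10.25]: (5.19+3.81)/2 × 3 = 13.5
  [10.25→10.5]: (3.81+3.72)/2 × 0.25 = 0.94125
  Sum = 71.71875 mg/L·h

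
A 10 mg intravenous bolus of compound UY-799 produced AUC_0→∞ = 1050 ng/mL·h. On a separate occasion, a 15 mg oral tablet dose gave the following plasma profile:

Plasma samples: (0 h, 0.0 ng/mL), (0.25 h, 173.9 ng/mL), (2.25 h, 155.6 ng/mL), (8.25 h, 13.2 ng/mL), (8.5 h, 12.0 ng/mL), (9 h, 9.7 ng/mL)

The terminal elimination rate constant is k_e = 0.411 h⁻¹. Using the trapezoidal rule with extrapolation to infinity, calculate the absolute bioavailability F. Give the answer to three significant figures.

F = 0.565

Trapezoidal AUC_0→9 (oral tablet):
  [0→0.25]: (0.0+173.9)/2 × 0.25 = 21.7375
  [0.25→2.25]: (173.9+155.6)/2 × 2 = 329.5
  [2.25→8.25]: (155.6+13.2)/2 × 6 = 506.4
  [8.25→8.5]: (13.2+12.0)/2 × 0.25 = 3.15
  [8.5→9]: (12.0+9.7)/2 × 0.5 = 5.425
  Sum = 866.2125 ng/mL·h
Tail: C_last/k_e = 9.7/0.411 = 23.601
AUC_0→∞ (oral tablet) = 866.2125 + 23.601 = 889.8135 ng/mL·h
F = (AUC_ev/D_ev)/(AUC_iv/D_iv) = (889.8135/15)/(1050/10) = 59.3209/105 = 0.5650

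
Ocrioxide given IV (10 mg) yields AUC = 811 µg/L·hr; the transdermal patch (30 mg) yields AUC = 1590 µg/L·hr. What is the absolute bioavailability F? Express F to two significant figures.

F = (AUC_ev / D_ev) / (AUC_iv / D_iv)
  = (1590/30) / (811/10)
  = 53 / 81.1 = 0.6535

F = 0.65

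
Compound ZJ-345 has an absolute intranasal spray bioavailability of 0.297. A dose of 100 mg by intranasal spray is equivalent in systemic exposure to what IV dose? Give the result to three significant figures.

D_iv = 29.7 mg

Systemic exposure from an extravascular dose = F × D_ev, so the equivalent IV dose is F × D_ev.
D_iv = F × D_ev = 0.297 × 100 = 29.7 mg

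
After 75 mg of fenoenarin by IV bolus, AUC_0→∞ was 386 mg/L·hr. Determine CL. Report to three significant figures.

CL = 0.194 L/hr

CL = Dose_iv / AUC_0→∞
   = 75 / 386 = 0.194301 L/hr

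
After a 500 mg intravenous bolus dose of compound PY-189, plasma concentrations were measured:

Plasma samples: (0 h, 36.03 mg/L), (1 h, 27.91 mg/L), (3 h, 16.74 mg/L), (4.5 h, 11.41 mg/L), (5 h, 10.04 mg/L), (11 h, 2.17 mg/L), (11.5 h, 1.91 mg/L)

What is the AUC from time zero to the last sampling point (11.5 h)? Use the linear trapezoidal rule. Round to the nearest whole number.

AUC = 141 mg/L·h

Trapezoidal AUC_0→11.5:
  [0→1]: (36.03+27.91)/2 × 1 = 31.97
  [1→3]: (27.91+16.74)/2 × 2 = 44.65
  [3→4.5]: (16.74+11.41)/2 × 1.5 = 21.1125
  [4.5→5]: (11.41+10.04)/2 × 0.5 = 5.3625
  [5→11]: (10.04+2.17)/2 × 6 = 36.63
  [11→11.5]: (2.17+1.91)/2 × 0.5 = 1.02
  Sum = 140.745 mg/L·h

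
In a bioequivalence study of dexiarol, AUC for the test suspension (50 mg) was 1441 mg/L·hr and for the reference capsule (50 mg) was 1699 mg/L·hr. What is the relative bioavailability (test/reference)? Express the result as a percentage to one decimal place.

F_rel = (AUC_test/D_test) / (AUC_ref/D_ref)
      = (1441/50) / (1699/50)
      = 28.82 / 33.98 = 0.8481 = 84.81%

F_rel = 84.8%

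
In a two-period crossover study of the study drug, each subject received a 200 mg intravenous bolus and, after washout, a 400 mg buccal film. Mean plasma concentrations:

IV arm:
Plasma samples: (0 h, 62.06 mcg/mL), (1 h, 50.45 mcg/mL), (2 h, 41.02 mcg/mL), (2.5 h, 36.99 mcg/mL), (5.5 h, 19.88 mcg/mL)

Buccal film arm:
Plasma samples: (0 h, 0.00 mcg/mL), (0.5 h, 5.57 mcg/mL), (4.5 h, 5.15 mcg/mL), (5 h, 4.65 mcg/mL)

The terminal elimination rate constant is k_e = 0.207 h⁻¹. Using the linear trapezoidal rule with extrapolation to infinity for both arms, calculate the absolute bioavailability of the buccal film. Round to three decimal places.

Trapezoidal AUC_0→5.5 (IV):
  [0→1]: (62.06+50.45)/2 × 1 = 56.255
  [1→2]: (50.45+41.02)/2 × 1 = 45.735
  [2→2.5]: (41.02+36.99)/2 × 0.5 = 19.5025
  [2.5→5.5]: (36.99+19.88)/2 × 3 = 85.305
  Sum = 206.7975 mcg/mL·h
IV tail: 19.88/0.207 = 96.039; AUC_iv,0→∞ = 206.7975 + 96.039 = 302.8365 mcg/mL·h
Trapezoidal AUC_0→5 (buccal film):
  [0→0.5]: (0.00+5.57)/2 × 0.5 = 1.3925
  [0.5→4.5]: (5.57+5.15)/2 × 4 = 21.44
  [4.5→5]: (5.15+4.65)/2 × 0.5 = 2.45
  Sum = 25.2825 mcg/mL·h
buccal film tail: 4.65/0.207 = 22.464; AUC_ev,0→∞ = 25.2825 + 22.464 = 47.7465 mcg/mL·h
F = (AUC_ev/D_ev)/(AUC_iv/D_iv) = (47.7465/400)/(302.8365/200) = 0.11936625/1.5141825 = 0.0788

F = 0.079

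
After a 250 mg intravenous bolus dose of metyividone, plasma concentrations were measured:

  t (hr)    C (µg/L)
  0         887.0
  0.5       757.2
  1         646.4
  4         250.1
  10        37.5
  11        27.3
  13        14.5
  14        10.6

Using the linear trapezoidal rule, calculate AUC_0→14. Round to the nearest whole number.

Trapezoidal AUC_0→14:
  [0→0.5]: (887.0+757.2)/2 × 0.5 = 411.05
  [0.5→1]: (757.2+646.4)/2 × 0.5 = 350.9
  [1→4]: (646.4+250.1)/2 × 3 = 1344.75
  [4→10]: (250.1+37.5)/2 × 6 = 862.8
  [10→11]: (37.5+27.3)/2 × 1 = 32.4
  [11→13]: (27.3+14.5)/2 × 2 = 41.8
  [13→14]: (14.5+10.6)/2 × 1 = 12.55
  Sum = 3056.25 µg/L·hr

AUC = 3056 µg/L·hr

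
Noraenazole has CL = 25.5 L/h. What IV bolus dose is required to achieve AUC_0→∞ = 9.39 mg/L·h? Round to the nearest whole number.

Dose_iv = CL × AUC_0→∞
     = 25.5 × 9.39 = 239.445 mg

Dose = 239 mg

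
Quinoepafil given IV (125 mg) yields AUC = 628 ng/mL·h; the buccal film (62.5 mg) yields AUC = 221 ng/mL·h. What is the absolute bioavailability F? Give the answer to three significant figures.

F = 0.704

F = (AUC_ev / D_ev) / (AUC_iv / D_iv)
  = (221/62.5) / (628/125)
  = 3.536 / 5.024 = 0.7038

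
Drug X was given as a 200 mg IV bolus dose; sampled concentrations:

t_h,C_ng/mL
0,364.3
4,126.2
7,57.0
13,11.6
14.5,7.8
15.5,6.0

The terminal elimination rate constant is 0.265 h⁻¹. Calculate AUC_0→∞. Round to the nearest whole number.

AUC = 1506 ng/mL·h

Trapezoidal AUC_0→15.5:
  [0→4]: (364.3+126.2)/2 × 4 = 981.0
  [4→7]: (126.2+57.0)/2 × 3 = 274.8
  [7→13]: (57.0+11.6)/2 × 6 = 205.8
  [13→14.5]: (11.6+7.8)/2 × 1.5 = 14.55
  [14.5→15.5]: (7.8+6.0)/2 × 1 = 6.9
  Sum = 1483.05 ng/mL·h
Extrapolated tail: C_last / k_e = 6.0 / 0.265 = 22.642
AUC_0→∞ = 1483.05 + 22.642 = 1505.692 ng/mL·h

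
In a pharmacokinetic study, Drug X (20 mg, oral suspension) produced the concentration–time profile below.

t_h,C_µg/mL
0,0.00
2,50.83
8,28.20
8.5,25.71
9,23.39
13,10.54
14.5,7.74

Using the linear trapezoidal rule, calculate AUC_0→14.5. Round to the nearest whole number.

AUC = 395 µg/mL·h

Trapezoidal AUC_0→14.5:
  [0→2]: (0.00+50.83)/2 × 2 = 50.83
  [2→8]: (50.83+28.20)/2 × 6 = 237.09
  [8→8.5]: (28.20+25.71)/2 × 0.5 = 13.4775
  [8.5→9]: (25.71+23.39)/2 × 0.5 = 12.275
  [9→13]: (23.39+10.54)/2 × 4 = 67.86
  [13→14.5]: (10.54+7.74)/2 × 1.5 = 13.71
  Sum = 395.2425 µg/mL·h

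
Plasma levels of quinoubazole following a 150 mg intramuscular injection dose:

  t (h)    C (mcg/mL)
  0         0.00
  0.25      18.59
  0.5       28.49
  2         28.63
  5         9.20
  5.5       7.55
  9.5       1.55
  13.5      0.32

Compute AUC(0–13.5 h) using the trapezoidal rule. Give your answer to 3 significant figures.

Trapezoidal AUC_0→13.5:
  [0→0.25]: (0.00+18.59)/2 × 0.25 = 2.32375
  [0.25→0.5]: (18.59+28.49)/2 × 0.25 = 5.885
  [0.5→2]: (28.49+28.63)/2 × 1.5 = 42.84
  [2→5]: (28.63+9.20)/2 × 3 = 56.745
  [5→5.5]: (9.20+7.55)/2 × 0.5 = 4.1875
  [5.5→9.5]: (7.55+1.55)/2 × 4 = 18.2
  [9.5→13.5]: (1.55+0.32)/2 × 4 = 3.74
  Sum = 133.92125 mcg/mL·h

AUC = 134 mcg/mL·h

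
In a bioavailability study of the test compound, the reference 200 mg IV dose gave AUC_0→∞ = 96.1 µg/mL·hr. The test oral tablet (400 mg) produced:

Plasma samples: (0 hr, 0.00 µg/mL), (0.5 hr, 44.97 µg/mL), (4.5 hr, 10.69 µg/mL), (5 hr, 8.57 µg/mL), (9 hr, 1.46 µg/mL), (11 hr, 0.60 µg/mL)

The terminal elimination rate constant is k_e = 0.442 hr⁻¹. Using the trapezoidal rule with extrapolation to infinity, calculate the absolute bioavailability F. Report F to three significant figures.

Trapezoidal AUC_0→11 (oral tablet):
  [0→0.5]: (0.00+44.97)/2 × 0.5 = 11.2425
  [0.5→4.5]: (44.97+10.69)/2 × 4 = 111.32
  [4.5→5]: (10.69+8.57)/2 × 0.5 = 4.815
  [5→9]: (8.57+1.46)/2 × 4 = 20.06
  [9→11]: (1.46+0.60)/2 × 2 = 2.06
  Sum = 149.4975 µg/mL·hr
Tail: C_last/k_e = 0.60/0.442 = 1.357
AUC_0→∞ (oral tablet) = 149.4975 + 1.357 = 150.8545 µg/mL·hr
F = (AUC_ev/D_ev)/(AUC_iv/D_iv) = (150.8545/400)/(96.1/200) = 0.37713625/0.4805 = 0.7849

F = 0.785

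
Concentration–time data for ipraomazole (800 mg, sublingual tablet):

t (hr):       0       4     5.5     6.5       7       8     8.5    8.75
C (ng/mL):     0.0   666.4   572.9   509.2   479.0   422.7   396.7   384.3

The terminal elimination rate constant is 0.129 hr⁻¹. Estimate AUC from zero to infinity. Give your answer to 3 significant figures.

Trapezoidal AUC_0→8.75:
  [0→4]: (0.0+666.4)/2 × 4 = 1332.8
  [4→5.5]: (666.4+572.9)/2 × 1.5 = 929.475
  [5.5→6.5]: (572.9+509.2)/2 × 1 = 541.05
  [6.5→7]: (509.2+479.0)/2 × 0.5 = 247.05
  [7→8]: (479.0+422.7)/2 × 1 = 450.85
  [8→8.5]: (422.7+396.7)/2 × 0.5 = 204.85
  [8.5→8.75]: (396.7+384.3)/2 × 0.25 = 97.625
  Sum = 3803.7 ng/mL·hr
Extrapolated tail: C_last / k_e = 384.3 / 0.129 = 2979.070
AUC_0→∞ = 3803.7 + 2979.070 = 6782.77 ng/mL·hr

AUC = 6780 ng/mL·hr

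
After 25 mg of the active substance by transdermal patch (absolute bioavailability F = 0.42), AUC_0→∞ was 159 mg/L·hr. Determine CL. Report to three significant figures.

CL = 0.0660 L/hr

CL = F × Dose / AUC_0→∞
   = 0.42 × 25 / 159 = 0.0660377 L/hr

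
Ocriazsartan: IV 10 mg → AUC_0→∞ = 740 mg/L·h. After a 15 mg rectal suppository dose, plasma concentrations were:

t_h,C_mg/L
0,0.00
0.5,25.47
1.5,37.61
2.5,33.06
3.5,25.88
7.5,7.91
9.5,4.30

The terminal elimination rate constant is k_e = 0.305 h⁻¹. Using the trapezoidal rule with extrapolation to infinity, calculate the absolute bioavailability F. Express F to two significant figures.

F = 0.18

Trapezoidal AUC_0→9.5 (rectal suppository):
  [0→0.5]: (0.00+25.47)/2 × 0.5 = 6.3675
  [0.5→1.5]: (25.47+37.61)/2 × 1 = 31.54
  [1.5→2.5]: (37.61+33.06)/2 × 1 = 35.335
  [2.5→3.5]: (33.06+25.88)/2 × 1 = 29.47
  [3.5→7.5]: (25.88+7.91)/2 × 4 = 67.58
  [7.5→9.5]: (7.91+4.30)/2 × 2 = 12.21
  Sum = 182.5025 mg/L·h
Tail: C_last/k_e = 4.30/0.305 = 14.098
AUC_0→∞ (rectal suppository) = 182.5025 + 14.098 = 196.6005 mg/L·h
F = (AUC_ev/D_ev)/(AUC_iv/D_iv) = (196.6005/15)/(740/10) = 13.1067/74 = 0.1771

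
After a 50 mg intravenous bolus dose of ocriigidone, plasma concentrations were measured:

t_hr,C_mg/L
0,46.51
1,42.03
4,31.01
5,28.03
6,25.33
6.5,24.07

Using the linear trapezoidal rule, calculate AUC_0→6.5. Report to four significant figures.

Trapezoidal AUC_0→6.5:
  [0→1]: (46.51+42.03)/2 × 1 = 44.27
  [1→4]: (42.03+31.01)/2 × 3 = 109.56
  [4→5]: (31.01+28.03)/2 × 1 = 29.52
  [5→6]: (28.03+25.33)/2 × 1 = 26.68
  [6→6.5]: (25.33+24.07)/2 × 0.5 = 12.35
  Sum = 222.38 mg/L·hr

AUC = 222.4 mg/L·hr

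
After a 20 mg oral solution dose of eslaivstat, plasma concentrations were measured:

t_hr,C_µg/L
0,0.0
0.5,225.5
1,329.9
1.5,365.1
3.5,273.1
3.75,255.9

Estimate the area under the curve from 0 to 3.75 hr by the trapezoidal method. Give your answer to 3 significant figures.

AUC = 1070 µg/L·hr

Trapezoidal AUC_0→3.75:
  [0→0.5]: (0.0+225.5)/2 × 0.5 = 56.375
  [0.5→1]: (225.5+329.9)/2 × 0.5 = 138.85
  [1→1.5]: (329.9+365.1)/2 × 0.5 = 173.75
  [1.5→3.5]: (365.1+273.1)/2 × 2 = 638.2
  [3.5→3.75]: (273.1+255.9)/2 × 0.25 = 66.125
  Sum = 1073.3 µg/L·hr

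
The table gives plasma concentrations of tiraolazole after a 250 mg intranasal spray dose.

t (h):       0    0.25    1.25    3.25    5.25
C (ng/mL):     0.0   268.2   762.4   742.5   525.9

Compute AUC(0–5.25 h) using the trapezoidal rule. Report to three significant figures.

Trapezoidal AUC_0→5.25:
  [0→0.25]: (0.0+268.2)/2 × 0.25 = 33.525
  [0.25→1.25]: (268.2+762.4)/2 × 1 = 515.3
  [1.25→3.25]: (762.4+742.5)/2 × 2 = 1504.9
  [3.25→5.25]: (742.5+525.9)/2 × 2 = 1268.4
  Sum = 3322.125 ng/mL·h

AUC = 3320 ng/mL·h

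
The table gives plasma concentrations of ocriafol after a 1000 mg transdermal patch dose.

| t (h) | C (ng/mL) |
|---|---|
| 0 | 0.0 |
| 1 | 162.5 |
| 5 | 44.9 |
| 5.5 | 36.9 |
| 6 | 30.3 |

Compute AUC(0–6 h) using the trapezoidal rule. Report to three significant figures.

AUC = 533 ng/mL·h

Trapezoidal AUC_0→6:
  [0→1]: (0.0+162.5)/2 × 1 = 81.25
  [1→5]: (162.5+44.9)/2 × 4 = 414.8
  [5→5.5]: (44.9+36.9)/2 × 0.5 = 20.45
  [5.5→6]: (36.9+30.3)/2 × 0.5 = 16.8
  Sum = 533.3 ng/mL·h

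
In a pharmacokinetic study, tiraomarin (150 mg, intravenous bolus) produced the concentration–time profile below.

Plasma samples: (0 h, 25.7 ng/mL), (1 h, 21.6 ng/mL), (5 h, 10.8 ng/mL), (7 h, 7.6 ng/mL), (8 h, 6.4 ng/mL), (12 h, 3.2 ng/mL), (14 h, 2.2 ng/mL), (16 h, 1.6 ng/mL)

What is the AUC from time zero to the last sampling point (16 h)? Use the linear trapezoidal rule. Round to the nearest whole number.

Trapezoidal AUC_0→16:
  [0→1]: (25.7+21.6)/2 × 1 = 23.65
  [1→5]: (21.6+10.8)/2 × 4 = 64.8
  [5→7]: (10.8+7.6)/2 × 2 = 18.4
  [7→8]: (7.6+6.4)/2 × 1 = 7.0
  [8→12]: (6.4+3.2)/2 × 4 = 19.2
  [12→14]: (3.2+2.2)/2 × 2 = 5.4
  [14→16]: (2.2+1.6)/2 × 2 = 3.8
  Sum = 142.25 ng/mL·h

AUC = 142 ng/mL·h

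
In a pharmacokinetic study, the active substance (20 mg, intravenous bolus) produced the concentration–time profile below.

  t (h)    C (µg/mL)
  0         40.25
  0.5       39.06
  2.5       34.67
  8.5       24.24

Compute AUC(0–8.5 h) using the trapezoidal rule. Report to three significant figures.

AUC = 270 µg/mL·h

Trapezoidal AUC_0→8.5:
  [0→0.5]: (40.25+39.06)/2 × 0.5 = 19.8275
  [0.5→2.5]: (39.06+34.67)/2 × 2 = 73.73
  [2.5→8.5]: (34.67+24.24)/2 × 6 = 176.73
  Sum = 270.2875 µg/mL·h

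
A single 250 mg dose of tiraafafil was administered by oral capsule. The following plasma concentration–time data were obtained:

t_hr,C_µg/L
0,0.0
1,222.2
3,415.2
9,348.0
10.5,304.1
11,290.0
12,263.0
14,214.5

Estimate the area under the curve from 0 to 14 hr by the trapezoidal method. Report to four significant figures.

Trapezoidal AUC_0→14:
  [0→1]: (0.0+222.2)/2 × 1 = 111.1
  [1→3]: (222.2+415.2)/2 × 2 = 637.4
  [3→9]: (415.2+348.0)/2 × 6 = 2289.6
  [9→10.5]: (348.0+304.1)/2 × 1.5 = 489.075
  [10.5→11]: (304.1+290.0)/2 × 0.5 = 148.525
  [11→12]: (290.0+263.0)/2 × 1 = 276.5
  [12→14]: (263.0+214.5)/2 × 2 = 477.5
  Sum = 4429.7 µg/L·hr

AUC = 4430 µg/L·hr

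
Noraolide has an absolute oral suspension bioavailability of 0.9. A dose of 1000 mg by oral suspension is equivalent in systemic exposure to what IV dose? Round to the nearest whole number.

Systemic exposure from an extravascular dose = F × D_ev, so the equivalent IV dose is F × D_ev.
D_iv = F × D_ev = 0.9 × 1000 = 900 mg

D_iv = 900 mg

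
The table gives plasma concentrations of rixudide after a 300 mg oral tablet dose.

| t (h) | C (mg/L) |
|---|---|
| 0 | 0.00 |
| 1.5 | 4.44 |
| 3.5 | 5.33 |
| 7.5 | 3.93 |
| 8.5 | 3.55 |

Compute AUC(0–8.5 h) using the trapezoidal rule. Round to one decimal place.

Trapezoidal AUC_0→8.5:
  [0→1.5]: (0.00+4.44)/2 × 1.5 = 3.33
  [1.5→3.5]: (4.44+5.33)/2 × 2 = 9.77
  [3.5→7.5]: (5.33+3.93)/2 × 4 = 18.52
  [7.5→8.5]: (3.93+3.55)/2 × 1 = 3.74
  Sum = 35.36 mg/L·h

AUC = 35.4 mg/L·h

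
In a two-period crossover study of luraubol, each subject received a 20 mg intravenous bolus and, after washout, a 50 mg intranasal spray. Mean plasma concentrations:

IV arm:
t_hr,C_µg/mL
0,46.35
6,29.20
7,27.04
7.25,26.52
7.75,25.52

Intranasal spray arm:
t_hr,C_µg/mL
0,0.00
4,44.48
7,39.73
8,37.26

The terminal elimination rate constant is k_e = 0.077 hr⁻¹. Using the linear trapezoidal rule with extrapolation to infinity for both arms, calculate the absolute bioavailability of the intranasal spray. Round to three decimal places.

Trapezoidal AUC_0→7.75 (IV):
  [0→6]: (46.35+29.20)/2 × 6 = 226.65
  [6→7]: (29.20+27.04)/2 × 1 = 28.12
  [7→7.25]: (27.04+26.52)/2 × 0.25 = 6.695
  [7.25→7.75]: (26.52+25.52)/2 × 0.5 = 13.01
  Sum = 274.475 µg/mL·hr
IV tail: 25.52/0.077 = 331.429; AUC_iv,0→∞ = 274.475 + 331.429 = 605.904 µg/mL·hr
Trapezoidal AUC_0→8 (intranasal spray):
  [0→4]: (0.00+44.48)/2 × 4 = 88.96
  [4→7]: (44.48+39.73)/2 × 3 = 126.315
  [7→8]: (39.73+37.26)/2 × 1 = 38.495
  Sum = 253.77 µg/mL·hr
intranasal spray tail: 37.26/0.077 = 483.896; AUC_ev,0→∞ = 253.77 + 483.896 = 737.666 µg/mL·hr
F = (AUC_ev/D_ev)/(AUC_iv/D_iv) = (737.666/50)/(605.904/20) = 14.75332/30.2952 = 0.4870

F = 0.487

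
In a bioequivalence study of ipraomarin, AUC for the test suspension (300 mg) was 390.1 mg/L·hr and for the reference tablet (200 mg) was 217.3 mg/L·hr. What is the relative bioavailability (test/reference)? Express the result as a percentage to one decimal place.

F_rel = (AUC_test/D_test) / (AUC_ref/D_ref)
      = (390.1/300) / (217.3/200)
      = 1.30033 / 1.0865 = 1.1968 = 119.68%

F_rel = 119.7%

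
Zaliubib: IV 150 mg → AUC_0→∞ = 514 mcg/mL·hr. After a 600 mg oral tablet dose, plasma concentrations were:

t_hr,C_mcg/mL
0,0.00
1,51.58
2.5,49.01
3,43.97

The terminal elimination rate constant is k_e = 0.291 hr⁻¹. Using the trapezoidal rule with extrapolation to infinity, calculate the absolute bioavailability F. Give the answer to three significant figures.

Trapezoidal AUC_0→3 (oral tablet):
  [0→1]: (0.00+51.58)/2 × 1 = 25.79
  [1→2.5]: (51.58+49.01)/2 × 1.5 = 75.4425
  [2.5→3]: (49.01+43.97)/2 × 0.5 = 23.245
  Sum = 124.4775 mcg/mL·hr
Tail: C_last/k_e = 43.97/0.291 = 151.100
AUC_0→∞ (oral tablet) = 124.4775 + 151.100 = 275.5775 mcg/mL·hr
F = (AUC_ev/D_ev)/(AUC_iv/D_iv) = (275.5775/600)/(514/150) = 0.459296/3.42667 = 0.1340

F = 0.134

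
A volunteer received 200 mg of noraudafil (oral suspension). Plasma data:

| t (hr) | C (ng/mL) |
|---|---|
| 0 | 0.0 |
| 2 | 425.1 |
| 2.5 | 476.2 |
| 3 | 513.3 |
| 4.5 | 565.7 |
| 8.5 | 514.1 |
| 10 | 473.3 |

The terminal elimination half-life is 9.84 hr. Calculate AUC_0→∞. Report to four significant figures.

Trapezoidal AUC_0→10:
  [0→2]: (0.0+425.1)/2 × 2 = 425.1
  [2→2.5]: (425.1+476.2)/2 × 0.5 = 225.325
  [2.5→3]: (476.2+513.3)/2 × 0.5 = 247.375
  [3→4.5]: (513.3+565.7)/2 × 1.5 = 809.25
  [4.5→8.5]: (565.7+514.1)/2 × 4 = 2159.6
  [8.5→10]: (514.1+473.3)/2 × 1.5 = 740.55
  Sum = 4607.2 ng/mL·hr
k_e = ln2 / t½ = 0.693147 / 9.84 = 0.0704 hr^-1
Extrapolated tail: C_last / k_e = 473.3 / 0.0704 = 6723.011
AUC_0→∞ = 4607.2 + 6723.011 = 11330.211 ng/mL·hr

AUC = 11330 ng/mL·hr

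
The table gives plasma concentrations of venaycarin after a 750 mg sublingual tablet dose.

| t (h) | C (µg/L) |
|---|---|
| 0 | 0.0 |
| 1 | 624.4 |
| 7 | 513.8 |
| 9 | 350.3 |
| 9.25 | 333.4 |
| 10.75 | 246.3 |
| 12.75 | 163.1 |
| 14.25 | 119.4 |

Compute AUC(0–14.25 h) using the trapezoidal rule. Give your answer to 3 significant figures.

Trapezoidal AUC_0→14.25:
  [0→1]: (0.0+624.4)/2 × 1 = 312.2
  [1→7]: (624.4+513.8)/2 × 6 = 3414.6
  [7→9]: (513.8+350.3)/2 × 2 = 864.1
  [9→9.25]: (350.3+333.4)/2 × 0.25 = 85.4625
  [9.25→10.75]: (333.4+246.3)/2 × 1.5 = 434.775
  [10.75→12.75]: (246.3+163.1)/2 × 2 = 409.4
  [12.75→14.25]: (163.1+119.4)/2 × 1.5 = 211.875
  Sum = 5732.4125 µg/L·h

AUC = 5730 µg/L·h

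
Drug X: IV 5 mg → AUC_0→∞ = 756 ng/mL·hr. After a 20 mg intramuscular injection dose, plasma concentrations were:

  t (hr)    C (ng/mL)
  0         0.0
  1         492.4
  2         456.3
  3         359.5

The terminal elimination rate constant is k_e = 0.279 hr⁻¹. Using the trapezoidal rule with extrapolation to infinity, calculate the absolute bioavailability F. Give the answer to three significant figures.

F = 0.799

Trapezoidal AUC_0→3 (intramuscular injection):
  [0→1]: (0.0+492.4)/2 × 1 = 246.2
  [1→2]: (492.4+456.3)/2 × 1 = 474.35
  [2→3]: (456.3+359.5)/2 × 1 = 407.9
  Sum = 1128.45 ng/mL·hr
Tail: C_last/k_e = 359.5/0.279 = 1288.530
AUC_0→∞ (intramuscular injection) = 1128.45 + 1288.530 = 2416.98 ng/mL·hr
F = (AUC_ev/D_ev)/(AUC_iv/D_iv) = (2416.98/20)/(756/5) = 120.849/151.2 = 0.7993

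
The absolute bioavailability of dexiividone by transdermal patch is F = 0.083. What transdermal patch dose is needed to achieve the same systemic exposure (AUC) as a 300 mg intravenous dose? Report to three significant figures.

For equal systemic exposure: F × D_ev = D_iv
D_ev = D_iv / F = 300 / 0.083 = 3614.46 mg

D_transdermal = 3610 mg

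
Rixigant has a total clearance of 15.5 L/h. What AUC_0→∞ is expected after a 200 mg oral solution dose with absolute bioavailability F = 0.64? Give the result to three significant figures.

AUC = 8.26 mg/L·h

AUC_0→∞ = F × Dose / CL
        = 0.64 × 200 / 15.5 = 8.25806 mg/L·h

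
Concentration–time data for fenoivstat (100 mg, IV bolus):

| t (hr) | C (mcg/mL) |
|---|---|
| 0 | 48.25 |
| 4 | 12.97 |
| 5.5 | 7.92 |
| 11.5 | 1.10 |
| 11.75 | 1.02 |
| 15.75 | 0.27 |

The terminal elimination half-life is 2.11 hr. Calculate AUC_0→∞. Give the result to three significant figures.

AUC = 169 mcg/mL·hr

Trapezoidal AUC_0→15.75:
  [0→4]: (48.25+12.97)/2 × 4 = 122.44
  [4→5.5]: (12.97+7.92)/2 × 1.5 = 15.6675
  [5.5→11.5]: (7.92+1.10)/2 × 6 = 27.06
  [11.5→11.75]: (1.10+1.02)/2 × 0.25 = 0.265
  [11.75→15.75]: (1.02+0.27)/2 × 4 = 2.58
  Sum = 168.0125 mcg/mL·hr
k_e = ln2 / t½ = 0.693147 / 2.11 = 0.3285 hr^-1
Extrapolated tail: C_last / k_e = 0.27 / 0.3285 = 0.822
AUC_0→∞ = 168.0125 + 0.822 = 168.8345 mcg/mL·hr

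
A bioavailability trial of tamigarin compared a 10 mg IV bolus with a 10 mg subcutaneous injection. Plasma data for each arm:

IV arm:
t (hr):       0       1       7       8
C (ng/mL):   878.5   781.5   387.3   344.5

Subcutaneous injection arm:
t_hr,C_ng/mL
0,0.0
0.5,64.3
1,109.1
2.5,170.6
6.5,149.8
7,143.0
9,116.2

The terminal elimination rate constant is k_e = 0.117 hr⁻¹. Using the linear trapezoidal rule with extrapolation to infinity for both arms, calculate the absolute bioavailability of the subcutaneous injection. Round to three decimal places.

F = 0.292

Trapezoidal AUC_0→8 (IV):
  [0→1]: (878.5+781.5)/2 × 1 = 830.0
  [1→7]: (781.5+387.3)/2 × 6 = 3506.4
  [7→8]: (387.3+344.5)/2 × 1 = 365.9
  Sum = 4702.3 ng/mL·hr
IV tail: 344.5/0.117 = 2944.444; AUC_iv,0→∞ = 4702.3 + 2944.444 = 7646.744 ng/mL·hr
Trapezoidal AUC_0→9 (subcutaneous injection):
  [0→0.5]: (0.0+64.3)/2 × 0.5 = 16.075
  [0.5→1]: (64.3+109.1)/2 × 0.5 = 43.35
  [1→2.5]: (109.1+170.6)/2 × 1.5 = 209.775
  [2.5→6.5]: (170.6+149.8)/2 × 4 = 640.8
  [6.5→7]: (149.8+143.0)/2 × 0.5 = 73.2
  [7→9]: (143.0+116.2)/2 × 2 = 259.2
  Sum = 1242.4 ng/mL·hr
subcutaneous injection tail: 116.2/0.117 = 993.162; AUC_ev,0→∞ = 1242.4 + 993.162 = 2235.562 ng/mL·hr
F = (AUC_ev/D_ev)/(AUC_iv/D_iv) = (2235.562/10)/(7646.744/10) = 223.5562/764.6744 = 0.2924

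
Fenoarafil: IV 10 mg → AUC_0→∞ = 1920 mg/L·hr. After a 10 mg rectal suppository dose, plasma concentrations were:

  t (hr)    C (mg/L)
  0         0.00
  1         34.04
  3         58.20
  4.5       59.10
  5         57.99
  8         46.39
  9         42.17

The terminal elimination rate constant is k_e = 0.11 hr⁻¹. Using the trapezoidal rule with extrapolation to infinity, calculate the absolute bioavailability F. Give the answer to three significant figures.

Trapezoidal AUC_0→9 (rectal suppository):
  [0→1]: (0.00+34.04)/2 × 1 = 17.02
  [1→3]: (34.04+58.20)/2 × 2 = 92.24
  [3→4.5]: (58.20+59.10)/2 × 1.5 = 87.975
  [4.5→5]: (59.10+57.99)/2 × 0.5 = 29.2725
  [5→8]: (57.99+46.39)/2 × 3 = 156.57
  [8→9]: (46.39+42.17)/2 × 1 = 44.28
  Sum = 427.3575 mg/L·hr
Tail: C_last/k_e = 42.17/0.11 = 383.364
AUC_0→∞ (rectal suppository) = 427.3575 + 383.364 = 810.7215 mg/L·hr
F = (AUC_ev/D_ev)/(AUC_iv/D_iv) = (810.7215/10)/(1920/10) = 81.07215/192 = 0.4223

F = 0.422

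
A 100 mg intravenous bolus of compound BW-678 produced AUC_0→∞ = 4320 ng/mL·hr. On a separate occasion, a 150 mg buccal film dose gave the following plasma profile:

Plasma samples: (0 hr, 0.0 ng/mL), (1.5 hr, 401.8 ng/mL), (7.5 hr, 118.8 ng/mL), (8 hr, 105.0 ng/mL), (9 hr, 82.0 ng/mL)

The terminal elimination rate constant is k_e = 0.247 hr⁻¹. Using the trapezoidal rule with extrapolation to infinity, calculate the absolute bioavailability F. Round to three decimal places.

Trapezoidal AUC_0→9 (buccal film):
  [0→1.5]: (0.0+401.8)/2 × 1.5 = 301.35
  [1.5→7.5]: (401.8+118.8)/2 × 6 = 1561.8
  [7.5→8]: (118.8+105.0)/2 × 0.5 = 55.95
  [8→9]: (105.0+82.0)/2 × 1 = 93.5
  Sum = 2012.6 ng/mL·hr
Tail: C_last/k_e = 82.0/0.247 = 331.984
AUC_0→∞ (buccal film) = 2012.6 + 331.984 = 2344.584 ng/mL·hr
F = (AUC_ev/D_ev)/(AUC_iv/D_iv) = (2344.584/150)/(4320/100) = 15.63056/43.2 = 0.3618

F = 0.362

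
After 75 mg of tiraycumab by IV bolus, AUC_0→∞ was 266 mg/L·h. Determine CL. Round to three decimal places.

CL = 0.282 L/h

CL = Dose_iv / AUC_0→∞
   = 75 / 266 = 0.281955 L/h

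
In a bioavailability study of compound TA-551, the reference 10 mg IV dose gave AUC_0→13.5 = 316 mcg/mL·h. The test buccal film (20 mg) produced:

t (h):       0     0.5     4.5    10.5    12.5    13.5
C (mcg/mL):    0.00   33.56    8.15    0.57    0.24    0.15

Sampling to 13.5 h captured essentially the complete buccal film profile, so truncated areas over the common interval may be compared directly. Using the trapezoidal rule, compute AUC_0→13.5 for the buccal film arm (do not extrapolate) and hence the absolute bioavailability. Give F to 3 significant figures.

Trapezoidal AUC_0→13.5 (buccal film):
  [0→0.5]: (0.00+33.56)/2 × 0.5 = 8.39
  [0.5→4.5]: (33.56+8.15)/2 × 4 = 83.42
  [4.5→10.5]: (8.15+0.57)/2 × 6 = 26.16
  [10.5→12.5]: (0.57+0.24)/2 × 2 = 0.81
  [12.5→13.5]: (0.24+0.15)/2 × 1 = 0.195
  Sum = 118.975 mcg/mL·h
F = (AUC_ev/D_ev)/(AUC_iv/D_iv) = (118.975/20)/(316/10) = 5.94875/31.6 = 0.1883

F = 0.188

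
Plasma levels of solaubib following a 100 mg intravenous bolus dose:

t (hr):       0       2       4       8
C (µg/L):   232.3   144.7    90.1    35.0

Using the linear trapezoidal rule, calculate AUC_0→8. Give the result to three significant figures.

Trapezoidal AUC_0→8:
  [0→2]: (232.3+144.7)/2 × 2 = 377.0
  [2→4]: (144.7+90.1)/2 × 2 = 234.8
  [4→8]: (90.1+35.0)/2 × 4 = 250.2
  Sum = 862.0 µg/L·hr

AUC = 862 µg/L·hr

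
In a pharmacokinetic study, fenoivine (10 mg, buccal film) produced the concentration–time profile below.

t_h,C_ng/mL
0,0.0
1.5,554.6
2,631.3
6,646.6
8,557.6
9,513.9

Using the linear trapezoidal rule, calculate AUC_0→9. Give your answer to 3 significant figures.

AUC = 5010 ng/mL·h

Trapezoidal AUC_0→9:
  [0→1.5]: (0.0+554.6)/2 × 1.5 = 415.95
  [1.5→2]: (554.6+631.3)/2 × 0.5 = 296.475
  [2→6]: (631.3+646.6)/2 × 4 = 2555.8
  [6→8]: (646.6+557.6)/2 × 2 = 1204.2
  [8→9]: (557.6+513.9)/2 × 1 = 535.75
  Sum = 5008.175 ng/mL·h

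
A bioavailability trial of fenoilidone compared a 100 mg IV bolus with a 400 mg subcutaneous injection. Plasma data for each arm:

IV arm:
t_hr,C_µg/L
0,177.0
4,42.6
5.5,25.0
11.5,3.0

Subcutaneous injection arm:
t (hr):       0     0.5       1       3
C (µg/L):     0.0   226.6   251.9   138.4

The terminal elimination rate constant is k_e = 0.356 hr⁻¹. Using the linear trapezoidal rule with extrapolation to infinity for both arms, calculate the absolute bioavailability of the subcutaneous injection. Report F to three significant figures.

Trapezoidal AUC_0→11.5 (IV):
  [0→4]: (177.0+42.6)/2 × 4 = 439.2
  [4→5.5]: (42.6+25.0)/2 × 1.5 = 50.7
  [5.5→11.5]: (25.0+3.0)/2 × 6 = 84.0
  Sum = 573.9 µg/L·hr
IV tail: 3.0/0.356 = 8.427; AUC_iv,0→∞ = 573.9 + 8.427 = 582.327 µg/L·hr
Trapezoidal AUC_0→3 (subcutaneous injection):
  [0→0.5]: (0.0+226.6)/2 × 0.5 = 56.65
  [0.5→1]: (226.6+251.9)/2 × 0.5 = 119.625
  [1→3]: (251.9+138.4)/2 × 2 = 390.3
  Sum = 566.575 µg/L·hr
subcutaneous injection tail: 138.4/0.356 = 388.764; AUC_ev,0→∞ = 566.575 + 388.764 = 955.339 µg/L·hr
F = (AUC_ev/D_ev)/(AUC_iv/D_iv) = (955.339/400)/(582.327/100) = 2.3883475/5.82327 = 0.4101

F = 0.410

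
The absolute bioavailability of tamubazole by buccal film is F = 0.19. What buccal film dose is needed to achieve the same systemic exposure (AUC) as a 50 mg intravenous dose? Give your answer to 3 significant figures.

D_buccal = 263 mg

For equal systemic exposure: F × D_ev = D_iv
D_ev = D_iv / F = 50 / 0.19 = 263.158 mg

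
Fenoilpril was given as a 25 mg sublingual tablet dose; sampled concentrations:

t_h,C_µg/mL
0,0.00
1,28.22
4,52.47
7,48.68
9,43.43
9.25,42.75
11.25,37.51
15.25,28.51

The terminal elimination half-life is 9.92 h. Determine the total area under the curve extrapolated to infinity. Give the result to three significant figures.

Trapezoidal AUC_0→15.25:
  [0→1]: (0.00+28.22)/2 × 1 = 14.11
  [1→4]: (28.22+52.47)/2 × 3 = 121.035
  [4→7]: (52.47+48.68)/2 × 3 = 151.725
  [7→9]: (48.68+43.43)/2 × 2 = 92.11
  [9→9.25]: (43.43+42.75)/2 × 0.25 = 10.7725
  [9.25→11.25]: (42.75+37.51)/2 × 2 = 80.26
  [11.25→15.25]: (37.51+28.51)/2 × 4 = 132.04
  Sum = 602.0525 µg/mL·h
k_e = ln2 / t½ = 0.693147 / 9.92 = 0.0699 h^-1
Extrapolated tail: C_last / k_e = 28.51 / 0.0699 = 407.868
AUC_0→∞ = 602.0525 + 407.868 = 1009.9205 µg/mL·h

AUC = 1010 µg/mL·h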